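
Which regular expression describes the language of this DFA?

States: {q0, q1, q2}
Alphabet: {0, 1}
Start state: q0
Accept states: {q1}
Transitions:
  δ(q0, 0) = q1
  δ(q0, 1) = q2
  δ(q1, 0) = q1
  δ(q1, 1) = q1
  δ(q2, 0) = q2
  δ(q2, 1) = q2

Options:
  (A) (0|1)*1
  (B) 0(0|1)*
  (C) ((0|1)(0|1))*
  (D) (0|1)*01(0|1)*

Testing sample strings against the DFA:
  '011' -> accepted
  '00000' -> accepted
  '010' -> accepted
  '10' -> rejected
Checking each option for a counterexample:
  (A) (0|1)*1: '0' is accepted by the DFA but does not match the regex → eliminated
  (B) 0(0|1)*: agrees with the DFA on all strings of length ≤ 4
  (C) ((0|1)(0|1))*: ε is rejected by the DFA but matches the regex → eliminated
  (D) (0|1)*01(0|1)*: '0' is accepted by the DFA but does not match the regex → eliminated
Only (B) 0(0|1)* is consistent with the DFA.

Final answer: (B) 0(0|1)*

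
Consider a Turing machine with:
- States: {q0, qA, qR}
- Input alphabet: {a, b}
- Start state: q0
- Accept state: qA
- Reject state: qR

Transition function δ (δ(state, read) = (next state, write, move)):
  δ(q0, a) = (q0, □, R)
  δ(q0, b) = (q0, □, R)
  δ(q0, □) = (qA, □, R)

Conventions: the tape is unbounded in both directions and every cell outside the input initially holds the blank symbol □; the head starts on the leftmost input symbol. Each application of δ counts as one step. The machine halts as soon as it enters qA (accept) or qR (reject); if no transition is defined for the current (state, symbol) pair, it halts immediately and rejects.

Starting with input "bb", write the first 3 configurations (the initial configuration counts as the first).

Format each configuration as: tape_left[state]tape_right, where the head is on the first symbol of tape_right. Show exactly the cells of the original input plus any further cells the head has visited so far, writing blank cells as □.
Step 0: [q0]bb (head at position 0)
Step 1: δ(q0, b) = (q0, □, R)  ⊢  □[q0]b (head at position 1)
Step 2: δ(q0, b) = (q0, □, R)  ⊢  □□[q0]□ (head at position 2)

Final answer: [q0]bb ⊢ □[q0]b ⊢ □□[q0]□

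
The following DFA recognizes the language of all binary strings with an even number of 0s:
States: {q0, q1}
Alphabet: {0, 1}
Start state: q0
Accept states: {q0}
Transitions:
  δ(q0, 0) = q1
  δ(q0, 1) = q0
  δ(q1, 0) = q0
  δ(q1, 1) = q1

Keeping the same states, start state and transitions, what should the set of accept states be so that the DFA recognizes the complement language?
The DFA is complete (every state has a transition on every symbol), so the complement
is recognized by the same DFA with accepting and non-accepting states swapped.
Original accept states: {q0}
Complement accept states = All states - Original accept states
= {q0, q1} - {q0}
= {q1}
Complement language: strings with an ODD number of 0s

Final answer: {q1}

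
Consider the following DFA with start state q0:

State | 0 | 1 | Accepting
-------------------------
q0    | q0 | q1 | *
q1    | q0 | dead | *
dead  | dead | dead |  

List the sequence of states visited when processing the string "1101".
q0 → q1 → dead → dead → dead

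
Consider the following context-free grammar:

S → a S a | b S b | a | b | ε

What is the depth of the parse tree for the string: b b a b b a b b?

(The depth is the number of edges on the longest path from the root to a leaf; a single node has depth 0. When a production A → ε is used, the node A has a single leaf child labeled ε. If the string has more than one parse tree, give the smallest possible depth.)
The string has even length 8, so its (unique) parse tree peels off matching outer symbols: S → b S b, S → b S b, S → a S a, S → b S b, and finally S → ε for the empty middle.
The S nodes are at depths 0..4; the ε leaf under the innermost S is at depth 5 (terminal leaves are at depths 1..4).
Depth = 5.

Final answer: 5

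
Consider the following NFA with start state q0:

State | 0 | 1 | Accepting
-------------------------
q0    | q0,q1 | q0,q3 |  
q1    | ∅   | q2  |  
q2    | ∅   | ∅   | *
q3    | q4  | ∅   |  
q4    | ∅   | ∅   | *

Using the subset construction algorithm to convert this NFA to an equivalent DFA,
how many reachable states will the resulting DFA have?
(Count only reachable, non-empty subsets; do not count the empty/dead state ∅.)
Start subset: {q0}
{q0}: on 0 → {q0, q1}, on 1 → {q0, q3}
{q0, q1}: on 0 → {q0, q1}, on 1 → {q0, q2, q3}
{q0, q3}: on 0 → {q0, q1, q4}, on 1 → {q0, q3}
{q0, q2, q3}: on 0 → {q0, q1, q4}, on 1 → {q0, q3}
{q0, q1, q4}: on 0 → {q0, q1}, on 1 → {q0, q2, q3}
Reachable non-empty subsets: {q0}, {q0, q1}, {q0, q3}, {q0, q2, q3}, {q0, q1, q4} — 5 in total.

Final answer: 5 states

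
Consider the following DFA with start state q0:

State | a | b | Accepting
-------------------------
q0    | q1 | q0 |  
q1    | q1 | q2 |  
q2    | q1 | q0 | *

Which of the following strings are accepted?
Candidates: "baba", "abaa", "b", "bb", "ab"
"baba": q0 → q0 → q1 → q2 → q1; q1 is not accepting → rejected
"abaa": q0 → q1 → q2 → q1 → q1; q1 is not accepting → rejected
"b": q0 → q0; q0 is not accepting → rejected
"bb": q0 → q0 → q0; q0 is not accepting → rejected
"ab": q0 → q1 → q2; q2 is accepting → accepted

Final answer: "ab"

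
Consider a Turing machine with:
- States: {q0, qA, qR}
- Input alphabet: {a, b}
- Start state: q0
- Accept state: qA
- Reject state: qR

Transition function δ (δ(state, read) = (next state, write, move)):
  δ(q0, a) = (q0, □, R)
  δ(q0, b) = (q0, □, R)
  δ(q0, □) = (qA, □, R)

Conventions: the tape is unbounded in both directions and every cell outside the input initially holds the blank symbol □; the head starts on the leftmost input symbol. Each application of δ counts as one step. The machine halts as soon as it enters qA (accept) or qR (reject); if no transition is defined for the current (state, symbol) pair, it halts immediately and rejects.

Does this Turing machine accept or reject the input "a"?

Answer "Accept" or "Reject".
Step 0: [q0]a (head at position 0)
Step 1: δ(q0, a) = (q0, □, R)  ⊢  □[q0]□ (head at position 1)
Step 2: δ(q0, □) = (qA, □, R)  ⊢  □□[qA]□ (head at position 2)
The machine is in qA, so it halts and accepts.

Final answer: Accept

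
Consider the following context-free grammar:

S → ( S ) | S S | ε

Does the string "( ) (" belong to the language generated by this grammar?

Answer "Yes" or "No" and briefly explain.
Each production adds parentheses only in matched pairs (S → ( S )) or none at all, so every derived string has equally many '(' and ')'. The string ( ) ( has two '(' and one ')', so it cannot be derived.

Final answer: No - no valid derivation exists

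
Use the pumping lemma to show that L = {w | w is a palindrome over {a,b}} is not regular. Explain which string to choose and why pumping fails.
Language: L = {w | w is a palindrome over {a,b}} (strings that read the same forwards and backwards)
Step 1: Assume for contradiction that L is regular, with pumping length p.
Step 2: Choose s = a^p b a^p. Then s ∈ L (it reads the same forwards and backwards) and |s| ≥ p.
Step 3: Consider any decomposition s = xyz with |xy| ≤ p and |y| > 0. Since |xy| ≤ p and the first p symbols of s are all a's, y = a^k for some k with 1 ≤ k ≤ p.
Step 4: Pumping up (i = 2): xy²z = a^(p+k) b a^p. Its reverse is a^p b a^(p+k) ≠ a^(p+k) b a^p (the single b is no longer in the middle), so xy²z is not a palindrome and xy²z ∉ L.
This contradicts the pumping lemma, so L is not regular.

Final answer: Choose s = a^p b a^p. Since |xy| ≤ p, y = a^k with k ≥ 1. Then xy²z = a^(p+k) b a^p is not a palindrome, so ∉ L.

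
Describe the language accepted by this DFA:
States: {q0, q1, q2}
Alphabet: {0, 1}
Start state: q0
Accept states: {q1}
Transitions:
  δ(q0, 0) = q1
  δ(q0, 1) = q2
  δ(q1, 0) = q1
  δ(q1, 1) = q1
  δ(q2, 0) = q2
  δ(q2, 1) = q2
Analyzing the DFA structure:
Start state: q0
Accept states: {q1}
Interpreting what each state remembers (checking against the transitions):
  q0: nothing has been read yet
  q1: the first symbol was 0
  q2: the first symbol was 1 (trap state)
  δ(q0, 0): in q0 (nothing has been read yet), after reading 0 we have: the first symbol was 0 → q1
  δ(q0, 1): in q0 (nothing has been read yet), after reading 1 we have: the first symbol was 1 (trap state) → q2
  δ(q1, 0): in q1 (the first symbol was 0), after reading 0 we have: the first symbol was 0 → q1
  δ(q1, 1): in q1 (the first symbol was 0), after reading 1 we have: the first symbol was 0 → q1
  δ(q2, 0): in q2 (the first symbol was 1 (trap state)), after reading 0 we have: the first symbol was 1 (trap state) → q2
  δ(q2, 1): in q2 (the first symbol was 1 (trap state)), after reading 1 we have: the first symbol was 1 (trap state) → q2
A string is accepted iff it ends in {q1}, i.e. the first symbol was 0.
Language: All binary strings starting with 0

Final answer: All binary strings starting with 0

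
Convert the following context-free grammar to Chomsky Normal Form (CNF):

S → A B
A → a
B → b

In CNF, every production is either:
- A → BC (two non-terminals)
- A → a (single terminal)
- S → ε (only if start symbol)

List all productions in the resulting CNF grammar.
The grammar has no ε-productions or unit productions to eliminate.
S → A B is already in CNF (two non-terminals) – keep it.
A → a is already in CNF (single terminal) – keep it.
B → b is already in CNF (single terminal) – keep it.
Resulting CNF grammar (3 productions): A → a; B → b; S → A B

Final answer: A → a; B → b; S → A B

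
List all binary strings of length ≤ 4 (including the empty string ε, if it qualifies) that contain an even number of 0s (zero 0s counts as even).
Checking every binary string of length 0 to 4:
  Length 0: accepted: ε | rejected: (none)
  Length 1: accepted: 1 | rejected: 0
  Length 2: accepted: 00, 11 | rejected: 01, 10
  Length 3: accepted: 001, 010, 100, 111 | rejected: 000, 011, 101, 110
  Length 4: accepted: 0000, 0011, 0101, 0110, 1001, 1010, 1100, 1111 | rejected: 0001, 0010, 0100, 0111, 1000, 1011, 1101, 1110
Total: 16 string(s).

Final answer: ε, 1, 00, 11, 001, 010, 100, 111, 0000, 0011, 0101, 0110, 1001, 1010, 1100, 1111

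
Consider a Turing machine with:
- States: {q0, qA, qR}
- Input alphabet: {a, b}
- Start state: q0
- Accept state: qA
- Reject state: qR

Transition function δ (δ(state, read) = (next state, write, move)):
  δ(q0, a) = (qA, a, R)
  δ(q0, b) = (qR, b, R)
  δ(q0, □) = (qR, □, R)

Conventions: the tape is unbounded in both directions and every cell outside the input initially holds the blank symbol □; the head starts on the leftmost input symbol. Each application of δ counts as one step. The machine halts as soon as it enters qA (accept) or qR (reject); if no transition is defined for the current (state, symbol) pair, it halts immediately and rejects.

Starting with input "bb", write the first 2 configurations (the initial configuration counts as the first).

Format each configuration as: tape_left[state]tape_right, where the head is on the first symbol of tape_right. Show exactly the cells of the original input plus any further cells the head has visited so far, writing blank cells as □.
Step 0: [q0]bb (head at position 0)
Step 1: δ(q0, b) = (qR, b, R)  ⊢  b[qR]b (head at position 1)

Final answer: [q0]bb ⊢ b[qR]b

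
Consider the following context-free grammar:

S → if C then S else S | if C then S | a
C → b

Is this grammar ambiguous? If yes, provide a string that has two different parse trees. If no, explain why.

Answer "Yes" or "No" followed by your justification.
The 'dangling else' can attach to either if. Two leftmost derivations of  if b then if b then a else a:
  (1) S ⇒ if C then S else S ⇒ if b then S else S ⇒ if b then if C then S else S ⇒ if b then if b then S else S ⇒ if b then if b then a else S ⇒ if b then if b then a else a   (else belongs to the outer if)
  (2) S ⇒ if C then S ⇒ if b then S ⇒ if b then if C then S else S ⇒ if b then if b then S else S ⇒ if b then if b then a else S ⇒ if b then if b then a else a   (else belongs to the inner if)
Two distinct parse trees for the same string, so the grammar is ambiguous.

Final answer: Yes - the string 'if b then if b then a else a' has two distinct leftmost derivations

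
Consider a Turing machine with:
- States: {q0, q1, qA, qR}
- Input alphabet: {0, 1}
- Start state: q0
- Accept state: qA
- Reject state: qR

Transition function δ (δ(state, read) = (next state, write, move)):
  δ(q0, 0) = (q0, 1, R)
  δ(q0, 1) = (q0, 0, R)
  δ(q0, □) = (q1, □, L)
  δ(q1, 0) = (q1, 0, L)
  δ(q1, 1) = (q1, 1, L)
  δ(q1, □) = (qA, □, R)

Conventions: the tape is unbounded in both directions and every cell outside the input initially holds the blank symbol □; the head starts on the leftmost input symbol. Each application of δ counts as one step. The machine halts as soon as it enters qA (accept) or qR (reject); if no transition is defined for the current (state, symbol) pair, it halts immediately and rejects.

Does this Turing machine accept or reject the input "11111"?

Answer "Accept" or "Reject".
Step 0: [q0]11111 (head at position 0)
Step 1: δ(q0, 1) = (q0, 0, R)  ⊢  0[q0]1111 (head at position 1)
Step 2: δ(q0, 1) = (q0, 0, R)  ⊢  00[q0]111 (head at position 2)
Step 3: δ(q0, 1) = (q0, 0, R)  ⊢  000[q0]11 (head at position 3)
Step 4: δ(q0, 1) = (q0, 0, R)  ⊢  0000[q0]1 (head at position 4)
Step 5: δ(q0, 1) = (q0, 0, R)  ⊢  00000[q0]□ (head at position 5)
Step 6: δ(q0, □) = (q1, □, L)  ⊢  0000[q1]0□ (head at position 4)
Step 7: δ(q1, 0) = (q1, 0, L)  ⊢  000[q1]00□ (head at position 3)
Step 8: δ(q1, 0) = (q1, 0, L)  ⊢  00[q1]000□ (head at position 2)
Step 9: δ(q1, 0) = (q1, 0, L)  ⊢  0[q1]0000□ (head at position 1)
Step 10: δ(q1, 0) = (q1, 0, L)  ⊢  [q1]00000□ (head at position 0)
Step 11: δ(q1, 0) = (q1, 0, L)  ⊢  [q1]□00000□ (head at position -1)
Step 12: δ(q1, □) = (qA, □, R)  ⊢  □[qA]00000□ (head at position 0)
The machine is in qA, so it halts and accepts.

Final answer: Accept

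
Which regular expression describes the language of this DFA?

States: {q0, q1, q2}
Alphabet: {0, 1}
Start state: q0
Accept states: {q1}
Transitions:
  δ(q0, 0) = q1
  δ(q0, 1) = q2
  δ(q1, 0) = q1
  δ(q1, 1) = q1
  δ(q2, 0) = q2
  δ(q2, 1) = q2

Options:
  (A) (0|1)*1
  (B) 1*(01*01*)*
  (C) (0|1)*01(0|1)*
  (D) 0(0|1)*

Testing sample strings against the DFA:
  '1001' -> rejected
  '11' -> rejected
  '1100' -> rejected
  '11' -> rejected
Checking each option for a counterexample:
  (A) (0|1)*1: '0' is accepted by the DFA but does not match the regex → eliminated
  (B) 1*(01*01*)*: ε is rejected by the DFA but matches the regex → eliminated
  (C) (0|1)*01(0|1)*: '0' is accepted by the DFA but does not match the regex → eliminated
  (D) 0(0|1)*: agrees with the DFA on all strings of length ≤ 4
Only (D) 0(0|1)* is consistent with the DFA.

Final answer: (D) 0(0|1)*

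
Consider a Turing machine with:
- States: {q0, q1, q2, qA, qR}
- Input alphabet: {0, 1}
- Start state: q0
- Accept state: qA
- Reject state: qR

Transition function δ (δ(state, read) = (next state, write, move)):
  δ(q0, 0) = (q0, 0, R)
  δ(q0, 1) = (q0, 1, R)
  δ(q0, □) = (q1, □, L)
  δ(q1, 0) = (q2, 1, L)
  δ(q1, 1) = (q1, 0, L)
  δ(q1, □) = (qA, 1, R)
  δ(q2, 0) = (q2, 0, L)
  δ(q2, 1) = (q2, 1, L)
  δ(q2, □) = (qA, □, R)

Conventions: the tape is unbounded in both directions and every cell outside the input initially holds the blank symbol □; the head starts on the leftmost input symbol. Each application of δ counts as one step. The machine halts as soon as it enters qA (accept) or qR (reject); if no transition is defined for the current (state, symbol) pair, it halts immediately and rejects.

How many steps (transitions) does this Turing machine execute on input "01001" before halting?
Step 0: [q0]01001 (head at position 0)
Step 1: δ(q0, 0) = (q0, 0, R)  ⊢  0[q0]1001 (head at position 1)
Step 2: δ(q0, 1) = (q0, 1, R)  ⊢  01[q0]001 (head at position 2)
Step 3: δ(q0, 0) = (q0, 0, R)  ⊢  010[q0]01 (head at position 3)
Step 4: δ(q0, 0) = (q0, 0, R)  ⊢  0100[q0]1 (head at position 4)
Step 5: δ(q0, 1) = (q0, 1, R)  ⊢  01001[q0]□ (head at position 5)
Step 6: δ(q0, □) = (q1, □, L)  ⊢  0100[q1]1□ (head at position 4)
Step 7: δ(q1, 1) = (q1, 0, L)  ⊢  010[q1]00□ (head at position 3)
Step 8: δ(q1, 0) = (q2, 1, L)  ⊢  01[q2]010□ (head at position 2)
Step 9: δ(q2, 0) = (q2, 0, L)  ⊢  0[q2]1010□ (head at position 1)
Step 10: δ(q2, 1) = (q2, 1, L)  ⊢  [q2]01010□ (head at position 0)
Step 11: δ(q2, 0) = (q2, 0, L)  ⊢  [q2]□01010□ (head at position -1)
Step 12: δ(q2, □) = (qA, □, R)  ⊢  □[qA]01010□ (head at position 0)
The machine is in qA, so it halts and accepts.
Number of transitions executed: 12.

Final answer: 12 steps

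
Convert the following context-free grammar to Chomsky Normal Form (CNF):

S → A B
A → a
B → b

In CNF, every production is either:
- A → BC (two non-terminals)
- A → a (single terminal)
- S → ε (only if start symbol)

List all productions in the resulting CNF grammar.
The grammar has no ε-productions or unit productions to eliminate.
S → A B is already in CNF (two non-terminals) – keep it.
A → a is already in CNF (single terminal) – keep it.
B → b is already in CNF (single terminal) – keep it.
Resulting CNF grammar (3 productions): A → a; B → b; S → A B

Final answer: A → a; B → b; S → A B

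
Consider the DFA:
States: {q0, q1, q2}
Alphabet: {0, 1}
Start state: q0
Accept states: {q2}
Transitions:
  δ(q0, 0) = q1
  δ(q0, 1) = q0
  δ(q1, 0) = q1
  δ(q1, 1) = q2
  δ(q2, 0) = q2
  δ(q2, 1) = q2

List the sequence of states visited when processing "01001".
Starting at q0
Read '0': q0 -> q1
Read '1': q1 -> q2
Read '0': q2 -> q2
Read '0': q2 -> q2
Read '1': q2 -> q2

Final answer: q0 -> q1 -> q2 -> q2 -> q2 -> q2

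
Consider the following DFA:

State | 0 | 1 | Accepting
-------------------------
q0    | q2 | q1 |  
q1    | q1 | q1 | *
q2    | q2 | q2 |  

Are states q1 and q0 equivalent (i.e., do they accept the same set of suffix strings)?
Try the suffix ε (the empty string).
From q1: q1 — accepting.
From q0: q0 — not accepting.
The two states disagree on this suffix, so they are not equivalent.

Final answer: No. Distinguishing string: ε (the empty string) - accepted from q1 but not from q0.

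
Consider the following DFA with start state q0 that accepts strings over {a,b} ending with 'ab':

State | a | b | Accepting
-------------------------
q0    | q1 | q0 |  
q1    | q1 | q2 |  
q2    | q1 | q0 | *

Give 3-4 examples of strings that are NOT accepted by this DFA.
Any strings that end in a non-accepting state work; for example:
"b": q0 → q0; q0 is not accepting → rejected
"babb": q0 → q0 → q1 → q2 → q0; q0 is not accepting → rejected
"bbaa": q0 → q0 → q0 → q1 → q1; q1 is not accepting → rejected
"bbba": q0 → q0 → q0 → q0 → q1; q1 is not accepting → rejected

Final answer: "b", "babb", "bbaa", "bbba"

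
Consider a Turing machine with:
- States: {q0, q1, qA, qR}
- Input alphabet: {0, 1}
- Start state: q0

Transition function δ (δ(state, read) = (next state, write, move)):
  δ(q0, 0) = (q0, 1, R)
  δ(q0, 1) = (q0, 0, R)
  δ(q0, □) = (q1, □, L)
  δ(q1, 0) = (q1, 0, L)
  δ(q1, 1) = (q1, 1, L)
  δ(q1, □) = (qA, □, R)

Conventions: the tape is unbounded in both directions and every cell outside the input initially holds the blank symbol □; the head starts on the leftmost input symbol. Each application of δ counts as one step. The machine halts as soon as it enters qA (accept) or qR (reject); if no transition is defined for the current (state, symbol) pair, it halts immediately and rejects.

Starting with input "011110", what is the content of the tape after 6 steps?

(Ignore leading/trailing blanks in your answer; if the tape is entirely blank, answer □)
Step 0: [q0]011110 (head at position 0)
Step 1: δ(q0, 0) = (q0, 1, R)  ⊢  1[q0]11110 (head at position 1)
Step 2: δ(q0, 1) = (q0, 0, R)  ⊢  10[q0]1110 (head at position 2)
Step 3: δ(q0, 1) = (q0, 0, R)  ⊢  100[q0]110 (head at position 3)
Step 4: δ(q0, 1) = (q0, 0, R)  ⊢  1000[q0]10 (head at position 4)
Step 5: δ(q0, 1) = (q0, 0, R)  ⊢  10000[q0]0 (head at position 5)
Step 6: δ(q0, 0) = (q0, 1, R)  ⊢  100001[q0]□ (head at position 6)
Tape after 6 steps (ignoring surrounding blanks): 100001

Final answer: Tape: 100001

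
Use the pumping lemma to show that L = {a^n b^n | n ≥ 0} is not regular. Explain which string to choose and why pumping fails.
Language: L = {a^n b^n | n ≥ 0} (equal numbers of a's followed by b's)
Step 1: Assume for contradiction that L is regular, with pumping length p.
Step 2: Choose s = a^p b^p. Then s ∈ L (it has p a's followed by p b's) and |s| ≥ p.
Step 3: Consider any decomposition s = xyz with |xy| ≤ p and |y| > 0. Since |xy| ≤ p and the first p symbols of s are all a's, y = a^k for some k with 1 ≤ k ≤ p.
Step 4: Pumping up (i = 2): xy²z = a^(p+k) b^p, which has more a's than b's, so xy²z ∉ L.
This contradicts the pumping lemma, so L is not regular.

Final answer: Choose s = a^p b^p. Since |xy| ≤ p, y = a^k with k ≥ 1. Then xy²z = a^(p+k) b^p ∉ L.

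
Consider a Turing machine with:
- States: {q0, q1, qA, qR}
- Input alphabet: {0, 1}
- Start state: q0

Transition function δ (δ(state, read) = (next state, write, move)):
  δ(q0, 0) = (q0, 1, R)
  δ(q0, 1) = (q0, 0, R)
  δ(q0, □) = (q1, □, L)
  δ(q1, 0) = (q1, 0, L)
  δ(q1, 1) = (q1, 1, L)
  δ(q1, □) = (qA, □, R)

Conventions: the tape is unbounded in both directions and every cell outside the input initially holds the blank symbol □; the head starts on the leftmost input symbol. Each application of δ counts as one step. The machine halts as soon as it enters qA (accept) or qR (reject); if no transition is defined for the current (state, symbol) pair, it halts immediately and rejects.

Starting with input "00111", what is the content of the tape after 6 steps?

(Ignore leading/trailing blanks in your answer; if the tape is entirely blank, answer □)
Step 0: [q0]00111 (head at position 0)
Step 1: δ(q0, 0) = (q0, 1, R)  ⊢  1[q0]0111 (head at position 1)
Step 2: δ(q0, 0) = (q0, 1, R)  ⊢  11[q0]111 (head at position 2)
Step 3: δ(q0, 1) = (q0, 0, R)  ⊢  110[q0]11 (head at position 3)
Step 4: δ(q0, 1) = (q0, 0, R)  ⊢  1100[q0]1 (head at position 4)
Step 5: δ(q0, 1) = (q0, 0, R)  ⊢  11000[q0]□ (head at position 5)
Step 6: δ(q0, □) = (q1, □, L)  ⊢  1100[q1]0□ (head at position 4)
Tape after 6 steps (ignoring surrounding blanks): 11000

Final answer: Tape: 11000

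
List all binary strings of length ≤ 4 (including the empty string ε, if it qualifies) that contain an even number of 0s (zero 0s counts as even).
Checking every binary string of length 0 to 4:
  Length 0: accepted: ε | rejected: (none)
  Length 1: accepted: 1 | rejected: 0
  Length 2: accepted: 00, 11 | rejected: 01, 10
  Length 3: accepted: 001, 010, 100, 111 | rejected: 000, 011, 101, 110
  Length 4: accepted: 0000, 0011, 0101, 0110, 1001, 1010, 1100, 1111 | rejected: 0001, 0010, 0100, 0111, 1000, 1011, 1101, 1110
Total: 16 string(s).

Final answer: ε, 1, 00, 11, 001, 010, 100, 111, 0000, 0011, 0101, 0110, 1001, 1010, 1100, 1111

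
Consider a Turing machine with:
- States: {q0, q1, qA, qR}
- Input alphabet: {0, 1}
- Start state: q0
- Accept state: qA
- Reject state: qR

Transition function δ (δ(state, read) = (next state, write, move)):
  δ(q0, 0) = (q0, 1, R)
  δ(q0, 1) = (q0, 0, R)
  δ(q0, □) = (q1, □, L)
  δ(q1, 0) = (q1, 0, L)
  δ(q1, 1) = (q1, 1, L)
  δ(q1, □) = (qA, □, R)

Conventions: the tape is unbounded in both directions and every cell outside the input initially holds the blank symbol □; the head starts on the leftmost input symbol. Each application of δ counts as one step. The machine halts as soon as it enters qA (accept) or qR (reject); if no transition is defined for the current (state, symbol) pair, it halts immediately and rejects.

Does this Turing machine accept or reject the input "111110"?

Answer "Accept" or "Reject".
Step 0: [q0]111110 (head at position 0)
Step 1: δ(q0, 1) = (q0, 0, R)  ⊢  0[q0]11110 (head at position 1)
Step 2: δ(q0, 1) = (q0, 0, R)  ⊢  00[q0]1110 (head at position 2)
Step 3: δ(q0, 1) = (q0, 0, R)  ⊢  000[q0]110 (head at position 3)
Step 4: δ(q0, 1) = (q0, 0, R)  ⊢  0000[q0]10 (head at position 4)
Step 5: δ(q0, 1) = (q0, 0, R)  ⊢  00000[q0]0 (head at position 5)
Step 6: δ(q0, 0) = (q0, 1, R)  ⊢  000001[q0]□ (head at position 6)
Step 7: δ(q0, □) = (q1, □, L)  ⊢  00000[q1]1□ (head at position 5)
Step 8: δ(q1, 1) = (q1, 1, L)  ⊢  0000[q1]01□ (head at position 4)
Step 9: δ(q1, 0) = (q1, 0, L)  ⊢  000[q1]001□ (head at position 3)
Step 10: δ(q1, 0) = (q1, 0, L)  ⊢  00[q1]0001□ (head at position 2)
Step 11: δ(q1, 0) = (q1, 0, L)  ⊢  0[q1]00001□ (head at position 1)
Step 12: δ(q1, 0) = (q1, 0, L)  ⊢  [q1]000001□ (head at position 0)
Step 13: δ(q1, 0) = (q1, 0, L)  ⊢  [q1]□000001□ (head at position -1)
Step 14: δ(q1, □) = (qA, □, R)  ⊢  □[qA]000001□ (head at position 0)
The machine is in qA, so it halts and accepts.

Final answer: Accept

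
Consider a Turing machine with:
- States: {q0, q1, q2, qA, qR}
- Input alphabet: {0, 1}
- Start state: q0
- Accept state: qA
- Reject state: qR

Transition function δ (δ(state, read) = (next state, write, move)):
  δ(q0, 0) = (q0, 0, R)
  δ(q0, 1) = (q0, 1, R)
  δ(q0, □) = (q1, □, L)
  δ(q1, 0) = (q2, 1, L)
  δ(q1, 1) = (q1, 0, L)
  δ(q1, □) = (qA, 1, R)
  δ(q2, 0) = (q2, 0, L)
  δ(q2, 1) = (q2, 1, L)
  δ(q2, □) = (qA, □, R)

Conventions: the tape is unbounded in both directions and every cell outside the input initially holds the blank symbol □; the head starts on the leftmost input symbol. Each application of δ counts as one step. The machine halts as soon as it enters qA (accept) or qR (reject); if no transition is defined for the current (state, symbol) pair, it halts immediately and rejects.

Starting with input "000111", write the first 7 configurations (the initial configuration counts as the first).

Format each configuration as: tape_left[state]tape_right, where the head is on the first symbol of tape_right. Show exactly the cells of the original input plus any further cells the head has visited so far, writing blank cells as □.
Step 0: [q0]000111 (head at position 0)
Step 1: δ(q0, 0) = (q0, 0, R)  ⊢  0[q0]00111 (head at position 1)
Step 2: δ(q0, 0) = (q0, 0, R)  ⊢  00[q0]0111 (head at position 2)
Step 3: δ(q0, 0) = (q0, 0, R)  ⊢  000[q0]111 (head at position 3)
Step 4: δ(q0, 1) = (q0, 1, R)  ⊢  0001[q0]11 (head at position 4)
Step 5: δ(q0, 1) = (q0, 1, R)  ⊢  00011[q0]1 (head at position 5)
Step 6: δ(q0, 1) = (q0, 1, R)  ⊢  000111[q0]□ (head at position 6)

Final answer: [q0]000111 ⊢ 0[q0]00111 ⊢ 00[q0]0111 ⊢ 000[q0]111 ⊢ 0001[q0]11 ⊢ 00011[q0]1 ⊢ 000111[q0]□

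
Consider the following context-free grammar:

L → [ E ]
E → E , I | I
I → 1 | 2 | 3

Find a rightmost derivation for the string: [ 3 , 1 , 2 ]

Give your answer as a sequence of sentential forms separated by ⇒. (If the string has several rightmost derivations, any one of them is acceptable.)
Start with L.
Step 1: the rightmost non-terminal is L; apply L → [ E ]:  [ E ]
Step 2: the rightmost non-terminal is E; apply E → E , I:  [ E , I ]
Step 3: the rightmost non-terminal is I; apply I → 2:  [ E , 2 ]
Step 4: the rightmost non-terminal is E; apply E → E , I:  [ E , I , 2 ]
Step 5: the rightmost non-terminal is I; apply I → 1:  [ E , 1 , 2 ]
Step 6: the rightmost non-terminal is E; apply E → I:  [ I , 1 , 2 ]
Step 7: the rightmost non-terminal is I; apply I → 3:  [ 3 , 1 , 2 ]

Final answer: L ⇒ [ E ] ⇒ [ E , I ] ⇒ [ E , 2 ] ⇒ [ E , I , 2 ] ⇒ [ E , 1 , 2 ] ⇒ [ I , 1 , 2 ] ⇒ [ 3 , 1 , 2 ]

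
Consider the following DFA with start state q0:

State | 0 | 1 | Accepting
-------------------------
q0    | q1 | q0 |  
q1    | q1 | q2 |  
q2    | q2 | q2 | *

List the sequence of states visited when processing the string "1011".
q0 → q0 → q1 → q2 → q2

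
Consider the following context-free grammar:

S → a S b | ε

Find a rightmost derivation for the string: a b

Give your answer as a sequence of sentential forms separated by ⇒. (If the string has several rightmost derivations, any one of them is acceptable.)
Start with S.
Step 1: the rightmost non-terminal is S; apply S → a S b:  a S b
Step 2: the rightmost non-terminal is S; apply S → ε:  a b

Final answer: S ⇒ a S b ⇒ a b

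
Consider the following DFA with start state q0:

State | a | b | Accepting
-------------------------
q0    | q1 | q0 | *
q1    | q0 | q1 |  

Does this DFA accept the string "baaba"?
Start in q0.
Read 'b': q0 → q0
Read 'a': q0 → q1
Read 'a': q1 → q0
Read 'b': q0 → q0
Read 'a': q0 → q1
Final state q1 is not accepting, so the string is rejected.

Final answer: No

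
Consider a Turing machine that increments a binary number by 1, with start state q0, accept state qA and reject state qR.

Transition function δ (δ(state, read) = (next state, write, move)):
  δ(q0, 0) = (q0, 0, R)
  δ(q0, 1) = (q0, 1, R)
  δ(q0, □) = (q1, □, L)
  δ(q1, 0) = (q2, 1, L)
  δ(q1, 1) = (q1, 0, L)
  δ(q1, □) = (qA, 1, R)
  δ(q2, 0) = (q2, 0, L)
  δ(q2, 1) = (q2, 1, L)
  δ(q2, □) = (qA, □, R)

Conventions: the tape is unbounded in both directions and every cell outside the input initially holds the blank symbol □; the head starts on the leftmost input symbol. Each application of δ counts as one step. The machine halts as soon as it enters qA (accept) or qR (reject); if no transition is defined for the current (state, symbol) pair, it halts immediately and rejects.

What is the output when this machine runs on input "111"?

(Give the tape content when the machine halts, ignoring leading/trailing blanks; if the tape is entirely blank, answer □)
Step 0: [q0]111 (head at position 0)
Step 1: δ(q0, 1) = (q0, 1, R)  ⊢  1[q0]11 (head at position 1)
Step 2: δ(q0, 1) = (q0, 1, R)  ⊢  11[q0]1 (head at position 2)
Step 3: δ(q0, 1) = (q0, 1, R)  ⊢  111[q0]□ (head at position 3)
Step 4: δ(q0, □) = (q1, □, L)  ⊢  11[q1]1□ (head at position 2)
Step 5: δ(q1, 1) = (q1, 0, L)  ⊢  1[q1]10□ (head at position 1)
Step 6: δ(q1, 1) = (q1, 0, L)  ⊢  [q1]100□ (head at position 0)
Step 7: δ(q1, 1) = (q1, 0, L)  ⊢  [q1]□000□ (head at position -1)
Step 8: δ(q1, □) = (qA, 1, R)  ⊢  1[qA]000□ (head at position 0)
The machine is in qA, so it halts and accepts.
Tape content when halted (ignoring surrounding blanks): 1000

Final answer: Output: 1000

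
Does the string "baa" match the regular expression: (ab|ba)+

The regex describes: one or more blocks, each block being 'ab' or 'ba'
No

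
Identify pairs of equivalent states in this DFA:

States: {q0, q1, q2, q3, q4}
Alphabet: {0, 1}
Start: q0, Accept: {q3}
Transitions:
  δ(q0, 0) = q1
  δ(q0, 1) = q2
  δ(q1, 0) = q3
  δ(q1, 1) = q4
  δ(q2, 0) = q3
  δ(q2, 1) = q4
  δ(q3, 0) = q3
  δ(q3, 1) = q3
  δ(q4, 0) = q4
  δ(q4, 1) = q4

Using the table-filling algorithm:
Round 0 – mark pairs where exactly one state is accepting: (q0,q3), (q1,q3), (q2,q3), (q3,q4)
Round 1 – newly marked: (q0,q1) [on 0: q1 vs q3, already marked]; (q0,q2) [on 0: q1 vs q3, already marked]; (q1,q4) [on 0: q3 vs q4, already marked]; (q2,q4) [on 0: q3 vs q4, already marked]
Round 2 – newly marked: (q0,q4) [on 0: q1 vs q4, already marked]
No further pairs can be marked.
(q1, q2) unmarked: δ(q1,0)=q3, δ(q2,0)=q3; δ(q1,1)=q4, δ(q2,1)=q4 → equivalent
Equivalent pairs: (q1, q2)

Final answer: Equivalent pairs: (q1, q2)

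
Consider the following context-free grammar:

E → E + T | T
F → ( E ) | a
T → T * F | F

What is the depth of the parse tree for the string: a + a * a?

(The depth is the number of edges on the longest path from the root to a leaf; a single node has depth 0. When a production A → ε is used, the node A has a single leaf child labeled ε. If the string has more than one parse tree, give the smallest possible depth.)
The grammar is unambiguous; the parse tree of a + a * a is:
E → E + T at the root (depth 0).
  Left E (depth 1) → T (2) → F (3) → a (4).
  Right T (depth 1) → T * F; that T (2) → F (3) → a (4); F (2) → a (3).
The longest root-to-leaf paths have 4 edges.
Depth = 4.

Final answer: 4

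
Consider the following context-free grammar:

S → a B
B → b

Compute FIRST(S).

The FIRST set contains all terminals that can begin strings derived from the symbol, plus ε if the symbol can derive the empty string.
S has the single production S → a B, whose right-hand side begins with the terminal a. So FIRST(S) = {a}.

Final answer: {a}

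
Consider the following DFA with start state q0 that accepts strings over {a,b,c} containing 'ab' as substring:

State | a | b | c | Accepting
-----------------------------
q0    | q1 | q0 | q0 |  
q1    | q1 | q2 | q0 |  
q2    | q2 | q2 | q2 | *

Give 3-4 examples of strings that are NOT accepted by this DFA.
Any strings that end in a non-accepting state work; for example:
ε: q0; q0 is not accepting → rejected
"aacc": q0 → q1 → q1 → q0 → q0; q0 is not accepting → rejected
"bcba": q0 → q0 → q0 → q0 → q1; q1 is not accepting → rejected
"ccbb": q0 → q0 → q0 → q0 → q0; q0 is not accepting → rejected

Final answer: ε, "aacc", "bcba", "ccbb"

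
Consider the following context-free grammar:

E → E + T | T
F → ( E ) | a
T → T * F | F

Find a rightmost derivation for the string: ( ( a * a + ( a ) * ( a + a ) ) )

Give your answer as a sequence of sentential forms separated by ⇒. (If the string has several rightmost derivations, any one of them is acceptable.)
Start with E.
Step 1: the rightmost non-terminal is E; apply E → T:  T
Step 2: the rightmost non-terminal is T; apply T → F:  F
Step 3: the rightmost non-terminal is F; apply F → ( E ):  ( E )
Step 4: the rightmost non-terminal is E; apply E → T:  ( T )
Step 5: the rightmost non-terminal is T; apply T → F:  ( F )
Step 6: the rightmost non-terminal is F; apply F → ( E ):  ( ( E ) )
Step 7: the rightmost non-terminal is E; apply E → E + T:  ( ( E + T ) )
Step 8: the rightmost non-terminal is T; apply T → T * F:  ( ( E + T * F ) )
Step 9: the rightmost non-terminal is F; apply F → ( E ):  ( ( E + T * ( E ) ) )
Step 10: the rightmost non-terminal is E; apply E → E + T:  ( ( E + T * ( E + T ) ) )
Step 11: the rightmost non-terminal is T; apply T → F:  ( ( E + T * ( E + F ) ) )
Step 12: the rightmost non-terminal is F; apply F → a:  ( ( E + T * ( E + a ) ) )
Step 13: the rightmost non-terminal is E; apply E → T:  ( ( E + T * ( T + a ) ) )
Step 14: the rightmost non-terminal is T; apply T → F:  ( ( E + T * ( F + a ) ) )
Step 15: the rightmost non-terminal is F; apply F → a:  ( ( E + T * ( a + a ) ) )
Step 16: the rightmost non-terminal is T; apply T → F:  ( ( E + F * ( a + a ) ) )
Step 17: the rightmost non-terminal is F; apply F → ( E ):  ( ( E + ( E ) * ( a + a ) ) )
Step 18: the rightmost non-terminal is E; apply E → T:  ( ( E + ( T ) * ( a + a ) ) )
Step 19: the rightmost non-terminal is T; apply T → F:  ( ( E + ( F ) * ( a + a ) ) )
Step 20: the rightmost non-terminal is F; apply F → a:  ( ( E + ( a ) * ( a + a ) ) )
Step 21: the rightmost non-terminal is E; apply E → T:  ( ( T + ( a ) * ( a + a ) ) )
Step 22: the rightmost non-terminal is T; apply T → T * F:  ( ( T * F + ( a ) * ( a + a ) ) )
Step 23: the rightmost non-terminal is F; apply F → a:  ( ( T * a + ( a ) * ( a + a ) ) )
Step 24: the rightmost non-terminal is T; apply T → F:  ( ( F * a + ( a ) * ( a + a ) ) )
Step 25: the rightmost non-terminal is F; apply F → a:  ( ( a * a + ( a ) * ( a + a ) ) )

Final answer: E ⇒ T ⇒ F ⇒ ( E ) ⇒ ( T ) ⇒ ( F ) ⇒ ( ( E ) ) ⇒ ( ( E + T ) ) ⇒ ( ( E + T * F ) ) ⇒ ( ( E + T * ( E ) ) ) ⇒ ( ( E + T * ( E + T ) ) ) ⇒ ( ( E + T * ( E + F ) ) ) ⇒ ( ( E + T * ( E + a ) ) ) ⇒ ( ( E + T * ( T + a ) ) ) ⇒ ( ( E + T * ( F + a ) ) ) ⇒ ( ( E + T * ( a + a ) ) ) ⇒ ( ( E + F * ( a + a ) ) ) ⇒ ( ( E + ( E ) * ( a + a ) ) ) ⇒ ( ( E + ( T ) * ( a + a ) ) ) ⇒ ( ( E + ( F ) * ( a + a ) ) ) ⇒ ( ( E + ( a ) * ( a + a ) ) ) ⇒ ( ( T + ( a ) * ( a + a ) ) ) ⇒ ( ( T * F + ( a ) * ( a + a ) ) ) ⇒ ( ( T * a + ( a ) * ( a + a ) ) ) ⇒ ( ( F * a + ( a ) * ( a + a ) ) ) ⇒ ( ( a * a + ( a ) * ( a + a ) ) )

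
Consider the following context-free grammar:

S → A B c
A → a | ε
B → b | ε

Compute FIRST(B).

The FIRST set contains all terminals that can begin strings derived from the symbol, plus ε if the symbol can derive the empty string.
B → b contributes b; B → ε makes B nullable, contributing ε. FIRST(B) = {b, ε}.

Final answer: {b, ε}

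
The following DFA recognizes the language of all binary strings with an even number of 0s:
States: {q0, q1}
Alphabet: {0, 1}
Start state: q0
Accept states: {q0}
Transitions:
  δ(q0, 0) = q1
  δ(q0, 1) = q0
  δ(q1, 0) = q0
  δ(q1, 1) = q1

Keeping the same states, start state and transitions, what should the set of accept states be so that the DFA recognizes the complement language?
The DFA is complete (every state has a transition on every symbol), so the complement
is recognized by the same DFA with accepting and non-accepting states swapped.
Original accept states: {q0}
Complement accept states = All states - Original accept states
= {q0, q1} - {q0}
= {q1}
Complement language: strings with an ODD number of 0s

Final answer: {q1}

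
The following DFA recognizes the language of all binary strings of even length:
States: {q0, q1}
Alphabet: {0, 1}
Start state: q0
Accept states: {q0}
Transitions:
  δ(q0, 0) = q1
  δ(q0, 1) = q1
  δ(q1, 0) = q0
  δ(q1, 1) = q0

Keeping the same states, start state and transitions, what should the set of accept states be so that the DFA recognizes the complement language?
The DFA is complete (every state has a transition on every symbol), so the complement
is recognized by the same DFA with accepting and non-accepting states swapped.
Original accept states: {q0}
Complement accept states = All states - Original accept states
= {q0, q1} - {q0}
= {q1}
Complement language: strings of ODD length

Final answer: {q1}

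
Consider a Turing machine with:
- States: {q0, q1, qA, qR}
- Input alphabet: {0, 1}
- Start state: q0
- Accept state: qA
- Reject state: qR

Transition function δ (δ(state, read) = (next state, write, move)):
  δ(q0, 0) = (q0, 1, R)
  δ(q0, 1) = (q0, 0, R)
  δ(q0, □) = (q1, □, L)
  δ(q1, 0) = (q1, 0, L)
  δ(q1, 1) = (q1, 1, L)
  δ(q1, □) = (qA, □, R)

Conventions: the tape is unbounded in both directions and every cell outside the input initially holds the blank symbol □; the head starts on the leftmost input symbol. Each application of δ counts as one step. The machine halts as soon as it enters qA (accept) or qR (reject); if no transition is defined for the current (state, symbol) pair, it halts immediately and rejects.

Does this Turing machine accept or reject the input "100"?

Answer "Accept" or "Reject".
Step 0: [q0]100 (head at position 0)
Step 1: δ(q0, 1) = (q0, 0, R)  ⊢  0[q0]00 (head at position 1)
Step 2: δ(q0, 0) = (q0, 1, R)  ⊢  01[q0]0 (head at position 2)
Step 3: δ(q0, 0) = (q0, 1, R)  ⊢  011[q0]□ (head at position 3)
Step 4: δ(q0, □) = (q1, □, L)  ⊢  01[q1]1□ (head at position 2)
Step 5: δ(q1, 1) = (q1, 1, L)  ⊢  0[q1]11□ (head at position 1)
Step 6: δ(q1, 1) = (q1, 1, L)  ⊢  [q1]011□ (head at position 0)
Step 7: δ(q1, 0) = (q1, 0, L)  ⊢  [q1]□011□ (head at position -1)
Step 8: δ(q1, □) = (qA, □, R)  ⊢  □[qA]011□ (head at position 0)
The machine is in qA, so it halts and accepts.

Final answer: Accept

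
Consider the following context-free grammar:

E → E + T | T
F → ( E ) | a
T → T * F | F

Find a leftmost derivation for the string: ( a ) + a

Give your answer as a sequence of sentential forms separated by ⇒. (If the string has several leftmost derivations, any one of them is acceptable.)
Start with E.
Step 1: the leftmost non-terminal is E; apply E → E + T:  E + T
Step 2: the leftmost non-terminal is E; apply E → T:  T + T
Step 3: the leftmost non-terminal is T; apply T → F:  F + T
Step 4: the leftmost non-terminal is F; apply F → ( E ):  ( E ) + T
Step 5: the leftmost non-terminal is E; apply E → T:  ( T ) + T
Step 6: the leftmost non-terminal is T; apply T → F:  ( F ) + T
Step 7: the leftmost non-terminal is F; apply F → a:  ( a ) + T
Step 8: the leftmost non-terminal is T; apply T → F:  ( a ) + F
Step 9: the leftmost non-terminal is F; apply F → a:  ( a ) + a

Final answer: E ⇒ E + T ⇒ T + T ⇒ F + T ⇒ ( E ) + T ⇒ ( T ) + T ⇒ ( F ) + T ⇒ ( a ) + T ⇒ ( a ) + F ⇒ ( a ) + a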